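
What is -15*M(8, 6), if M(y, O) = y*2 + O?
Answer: -330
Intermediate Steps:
M(y, O) = O + 2*y (M(y, O) = 2*y + O = O + 2*y)
-15*M(8, 6) = -15*(6 + 2*8) = -15*(6 + 16) = -15*22 = -330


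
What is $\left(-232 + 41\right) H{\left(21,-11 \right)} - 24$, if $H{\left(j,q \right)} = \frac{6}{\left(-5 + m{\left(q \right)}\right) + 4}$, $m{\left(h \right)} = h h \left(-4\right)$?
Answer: $- \frac{10494}{485} \approx -21.637$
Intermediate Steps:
$m{\left(h \right)} = - 4 h^{2}$ ($m{\left(h \right)} = h^{2} \left(-4\right) = - 4 h^{2}$)
$H{\left(j,q \right)} = \frac{6}{-1 - 4 q^{2}}$ ($H{\left(j,q \right)} = \frac{6}{\left(-5 - 4 q^{2}\right) + 4} = \frac{6}{-1 - 4 q^{2}}$)
$\left(-232 + 41\right) H{\left(21,-11 \right)} - 24 = \left(-232 + 41\right) \left(- \frac{6}{1 + 4 \left(-11\right)^{2}}\right) - 24 = - 191 \left(- \frac{6}{1 + 4 \cdot 121}\right) - 24 = - 191 \left(- \frac{6}{1 + 484}\right) - 24 = - 191 \left(- \frac{6}{485}\right) - 24 = - 191 \left(\left(-6\right) \frac{1}{485}\right) - 24 = \left(-191\right) \left(- \frac{6}{485}\right) - 24 = \frac{1146}{485} - 24 = - \frac{10494}{485}$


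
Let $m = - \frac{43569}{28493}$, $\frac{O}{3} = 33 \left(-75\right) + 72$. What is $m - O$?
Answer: $\frac{205362468}{28493} \approx 7207.5$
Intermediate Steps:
$O = -7209$ ($O = 3 \left(33 \left(-75\right) + 72\right) = 3 \left(-2475 + 72\right) = 3 \left(-2403\right) = -7209$)
$m = - \frac{43569}{28493}$ ($m = \left(-43569\right) \frac{1}{28493} = - \frac{43569}{28493} \approx -1.5291$)
$m - O = - \frac{43569}{28493} - -7209 = - \frac{43569}{28493} + 7209 = \frac{205362468}{28493}$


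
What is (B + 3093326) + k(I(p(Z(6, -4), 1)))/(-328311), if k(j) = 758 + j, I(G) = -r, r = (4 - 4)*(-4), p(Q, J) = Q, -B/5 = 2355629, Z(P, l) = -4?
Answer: -2851321611467/328311 ≈ -8.6848e+6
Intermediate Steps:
B = -11778145 (B = -5*2355629 = -11778145)
r = 0 (r = 0*(-4) = 0)
I(G) = 0 (I(G) = -1*0 = 0)
(B + 3093326) + k(I(p(Z(6, -4), 1)))/(-328311) = (-11778145 + 3093326) + (758 + 0)/(-328311) = -8684819 + 758*(-1/328311) = -8684819 - 758/328311 = -2851321611467/328311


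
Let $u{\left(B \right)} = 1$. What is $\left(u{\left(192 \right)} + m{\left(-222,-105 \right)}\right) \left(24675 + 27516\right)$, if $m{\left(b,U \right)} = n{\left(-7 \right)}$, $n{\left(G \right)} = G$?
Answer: $-313146$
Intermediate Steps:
$m{\left(b,U \right)} = -7$
$\left(u{\left(192 \right)} + m{\left(-222,-105 \right)}\right) \left(24675 + 27516\right) = \left(1 - 7\right) \left(24675 + 27516\right) = \left(-6\right) 52191 = -313146$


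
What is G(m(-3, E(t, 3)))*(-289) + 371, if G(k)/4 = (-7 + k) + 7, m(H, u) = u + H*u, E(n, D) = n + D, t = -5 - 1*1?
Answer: -6565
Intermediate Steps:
t = -6 (t = -5 - 1 = -6)
E(n, D) = D + n
G(k) = 4*k (G(k) = 4*((-7 + k) + 7) = 4*k)
G(m(-3, E(t, 3)))*(-289) + 371 = (4*((3 - 6)*(1 - 3)))*(-289) + 371 = (4*(-3*(-2)))*(-289) + 371 = (4*6)*(-289) + 371 = 24*(-289) + 371 = -6936 + 371 = -6565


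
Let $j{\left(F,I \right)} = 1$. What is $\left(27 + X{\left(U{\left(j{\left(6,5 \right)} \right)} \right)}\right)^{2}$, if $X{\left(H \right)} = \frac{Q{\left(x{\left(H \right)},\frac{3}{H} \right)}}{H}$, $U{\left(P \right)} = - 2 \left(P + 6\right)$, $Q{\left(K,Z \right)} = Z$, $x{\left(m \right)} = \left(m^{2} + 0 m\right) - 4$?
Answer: $\frac{28037025}{38416} \approx 729.83$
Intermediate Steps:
$x{\left(m \right)} = -4 + m^{2}$ ($x{\left(m \right)} = \left(m^{2} + 0\right) - 4 = m^{2} - 4 = -4 + m^{2}$)
$U{\left(P \right)} = -12 - 2 P$ ($U{\left(P \right)} = - 2 \left(6 + P\right) = -12 - 2 P$)
$X{\left(H \right)} = \frac{3}{H^{2}}$ ($X{\left(H \right)} = \frac{3 \frac{1}{H}}{H} = \frac{3}{H^{2}}$)
$\left(27 + X{\left(U{\left(j{\left(6,5 \right)} \right)} \right)}\right)^{2} = \left(27 + \frac{3}{\left(-12 - 2\right)^{2}}\right)^{2} = \left(27 + \frac{3}{196}\right)^{2} = \left(\frac{5295}{196}\right)^{2} = \frac{28037025}{38416}$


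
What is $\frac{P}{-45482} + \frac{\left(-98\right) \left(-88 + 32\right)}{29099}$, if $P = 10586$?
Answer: $- \frac{4174057}{94534337} \approx -0.044154$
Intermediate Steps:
$\frac{P}{-45482} + \frac{\left(-98\right) \left(-88 + 32\right)}{29099} = \frac{10586}{-45482} + \frac{\left(-98\right) \left(-88 + 32\right)}{29099} = 10586 \left(- \frac{1}{45482}\right) + \left(-98\right) \left(-56\right) \frac{1}{29099} = - \frac{5293}{22741} + 5488 \cdot \frac{1}{29099} = - \frac{5293}{22741} + \frac{784}{4157} = - \frac{4174057}{94534337}$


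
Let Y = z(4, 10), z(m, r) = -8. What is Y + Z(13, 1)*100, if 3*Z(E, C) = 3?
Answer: 92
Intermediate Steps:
Y = -8
Z(E, C) = 1 (Z(E, C) = (⅓)*3 = 1)
Y + Z(13, 1)*100 = -8 + 1*100 = -8 + 100 = 92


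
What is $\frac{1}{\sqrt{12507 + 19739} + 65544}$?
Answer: $\frac{32772}{2147991845} - \frac{\sqrt{32246}}{4295983690} \approx 1.5215 \cdot 10^{-5}$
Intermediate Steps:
$\frac{1}{\sqrt{12507 + 19739} + 65544} = \frac{1}{\sqrt{32246} + 65544} = \frac{1}{65544 + \sqrt{32246}}$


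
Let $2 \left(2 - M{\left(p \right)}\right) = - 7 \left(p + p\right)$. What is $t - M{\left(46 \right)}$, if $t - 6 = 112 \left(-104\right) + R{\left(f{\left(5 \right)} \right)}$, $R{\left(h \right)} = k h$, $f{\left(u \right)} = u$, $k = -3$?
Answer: $-11981$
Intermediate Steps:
$R{\left(h \right)} = - 3 h$
$M{\left(p \right)} = 2 + 7 p$ ($M{\left(p \right)} = 2 - \frac{\left(-7\right) \left(p + p\right)}{2} = 2 - \frac{\left(-7\right) 2 p}{2} = 2 - \frac{\left(-14\right) p}{2} = 2 + 7 p$)
$t = -11657$ ($t = 6 + \left(112 \left(-104\right) - 15\right) = 6 - 11663 = -11657$)
$t - M{\left(46 \right)} = -11657 - \left(2 + 7 \cdot 46\right) = -11657 - \left(2 + 322\right) = -11657 - 324 = -11981$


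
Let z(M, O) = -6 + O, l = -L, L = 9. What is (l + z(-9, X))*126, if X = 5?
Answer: -1260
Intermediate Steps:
l = -9 (l = -1*9 = -9)
(l + z(-9, X))*126 = (-9 + (-6 + 5))*126 = (-9 - 1)*126 = -10*126 = -1260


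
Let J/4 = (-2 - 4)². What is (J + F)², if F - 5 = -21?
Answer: 16384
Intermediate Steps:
F = -16 (F = 5 - 21 = -16)
J = 144 (J = 4*(-2 - 4)² = 4*(-6)² = 4*36 = 144)
(J + F)² = (144 - 16)² = 128² = 16384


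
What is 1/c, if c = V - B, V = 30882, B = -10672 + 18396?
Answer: 1/23158 ≈ 4.3182e-5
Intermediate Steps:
B = 7724
c = 23158 (c = 30882 - 1*7724 = 30882 - 7724 = 23158)
1/c = 1/23158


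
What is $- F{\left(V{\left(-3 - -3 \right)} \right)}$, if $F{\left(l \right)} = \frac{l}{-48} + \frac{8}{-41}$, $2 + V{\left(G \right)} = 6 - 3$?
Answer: $\frac{425}{1968} \approx 0.21596$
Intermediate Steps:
$V{\left(G \right)} = 1$ ($V{\left(G \right)} = -2 + \left(6 - 3\right) = -2 + 3 = 1$)
$F{\left(l \right)} = - \frac{8}{41} - \frac{l}{48}$ ($F{\left(l \right)} = l \left(- \frac{1}{48}\right) + 8 \left(- \frac{1}{41}\right) = - \frac{l}{48} - \frac{8}{41} = - \frac{8}{41} - \frac{l}{48}$)
$- F{\left(V{\left(-3 - -3 \right)} \right)} = - (- \frac{8}{41} - \frac{1}{48}) = \left(-1\right) \left(- \frac{425}{1968}\right) = \frac{425}{1968}$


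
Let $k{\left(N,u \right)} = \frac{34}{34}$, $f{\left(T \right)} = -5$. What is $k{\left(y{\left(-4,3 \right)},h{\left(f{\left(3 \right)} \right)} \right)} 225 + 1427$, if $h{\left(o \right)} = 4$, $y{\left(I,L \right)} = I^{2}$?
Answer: $1652$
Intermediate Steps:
$k{\left(N,u \right)} = 1$ ($k{\left(N,u \right)} = 34 \cdot \frac{1}{34} = 1$)
$k{\left(y{\left(-4,3 \right)},h{\left(f{\left(3 \right)} \right)} \right)} 225 + 1427 = 1 \cdot 225 + 1427 = 225 + 1427 = 1652$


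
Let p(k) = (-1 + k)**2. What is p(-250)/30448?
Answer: 63001/30448 ≈ 2.0691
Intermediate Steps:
p(-250)/30448 = (-1 - 250)**2/30448 = (-251)**2*(1/30448) = 63001*(1/30448) = 63001/30448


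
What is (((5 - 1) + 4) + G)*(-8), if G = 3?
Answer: -88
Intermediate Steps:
(((5 - 1) + 4) + G)*(-8) = (((5 - 1) + 4) + 3)*(-8) = ((4 + 4) + 3)*(-8) = (8 + 3)*(-8) = 11*(-8) = -88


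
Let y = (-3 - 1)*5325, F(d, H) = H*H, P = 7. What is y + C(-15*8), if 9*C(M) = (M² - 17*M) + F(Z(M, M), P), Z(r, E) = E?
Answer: -175211/9 ≈ -19468.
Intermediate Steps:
F(d, H) = H²
y = -21300 (y = -4*5325 = -21300)
C(M) = 49/9 - 17*M/9 + M²/9 (C(M) = ((M² - 17*M) + 7²)/9 = ((M² - 17*M) + 49)/9 = (49 + M² - 17*M)/9 = 49/9 - 17*M/9 + M²/9)
y + C(-15*8) = -21300 + (49/9 - (-85)*8/3 + (-15*8)²/9) = -21300 + (49/9 - 17/9*(-120) + (⅑)*(-120)²) = -21300 + (49/9 + 680/3 + (⅑)*14400) = -21300 + (49/9 + 680/3 + 1600) = -21300 + 16489/9 = -175211/9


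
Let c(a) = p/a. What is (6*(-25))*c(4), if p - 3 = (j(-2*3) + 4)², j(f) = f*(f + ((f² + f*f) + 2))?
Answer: -12241425/2 ≈ -6.1207e+6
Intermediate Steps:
j(f) = f*(2 + f + 2*f²) (j(f) = f*(f + ((f² + f²) + 2)) = f*(f + (2*f² + 2)) = f*(f + (2 + 2*f²)) = f*(2 + f + 2*f²))
p = 163219 (p = 3 + ((-2*3)*(2 - 2*3 + 2*(-2*3)²) + 4)² = 3 + (-6*(2 - 6 + 2*(-6)²) + 4)² = 3 + (-6*(2 - 6 + 2*36) + 4)² = 3 + (-6*(2 - 6 + 72) + 4)² = 3 + (-6*68 + 4)² = 3 + (-408 + 4)² = 3 + (-404)² = 3 + 163216 = 163219)
c(a) = 163219/a
(6*(-25))*c(4) = (6*(-25))*(163219/4) = -24482850/4 = -150*163219/4 = -12241425/2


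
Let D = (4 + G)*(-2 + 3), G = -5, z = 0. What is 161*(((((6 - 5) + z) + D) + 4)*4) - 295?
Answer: 2281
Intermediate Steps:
D = -1 (D = (4 - 5)*(-2 + 3) = -1*1 = -1)
161*(((((6 - 5) + z) + D) + 4)*4) - 295 = 161*(((((6 - 5) + 0) - 1) + 4)*4) - 295 = 161*((((1 + 0) - 1) + 4)*4) - 295 = 161*(((1 - 1) + 4)*4) - 295 = 161*((0 + 4)*4) - 295 = 161*(4*4) - 295 = 161*16 - 295 = 2576 - 295 = 2281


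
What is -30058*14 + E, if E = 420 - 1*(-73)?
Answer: -420319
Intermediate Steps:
E = 493 (E = 420 + 73 = 493)
-30058*14 + E = -30058*14 + 493 = -1582*266 + 493 = -420812 + 493 = -420319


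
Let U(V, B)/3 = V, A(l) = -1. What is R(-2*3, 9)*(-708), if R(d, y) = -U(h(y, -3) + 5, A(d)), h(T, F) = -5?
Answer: 0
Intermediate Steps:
U(V, B) = 3*V
R(d, y) = 0 (R(d, y) = -3*(-5 + 5) = -3*0 = -1*0 = 0)
R(-2*3, 9)*(-708) = 0*(-708) = 0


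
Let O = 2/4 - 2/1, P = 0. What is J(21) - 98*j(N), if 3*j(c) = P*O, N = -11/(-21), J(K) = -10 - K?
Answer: -31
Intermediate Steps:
N = 11/21 (N = -11*(-1/21) = 11/21 ≈ 0.52381)
O = -3/2 (O = 2*(¼) - 2*1 = ½ - 2 = -3/2 ≈ -1.5000)
j(c) = 0 (j(c) = (0*(-3/2))/3 = (⅓)*0 = 0)
J(21) - 98*j(N) = (-10 - 1*21) - 98*0 = (-10 - 21) + 0 = -31 + 0 = -31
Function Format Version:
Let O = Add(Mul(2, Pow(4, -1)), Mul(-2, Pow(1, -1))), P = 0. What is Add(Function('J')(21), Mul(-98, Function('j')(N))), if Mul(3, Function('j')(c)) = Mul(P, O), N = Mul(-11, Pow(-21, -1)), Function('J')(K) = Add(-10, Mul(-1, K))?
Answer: -31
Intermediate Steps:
N = Rational(11, 21) (N = Mul(-11, Rational(-1, 21)) = Rational(11, 21) ≈ 0.52381)
O = Rational(-3, 2) (O = Add(Mul(2, Rational(1, 4)), Mul(-2, 1)) = Add(Rational(1, 2), -2) = Rational(-3, 2) ≈ -1.5000)
Function('j')(c) = 0 (Function('j')(c) = Mul(Rational(1, 3), Mul(0, Rational(-3, 2))) = Mul(Rational(1, 3), 0) = 0)
Add(Function('J')(21), Mul(-98, Function('j')(N))) = Add(Add(-10, Mul(-1, 21)), Mul(-98, 0)) = Add(Add(-10, -21), 0) = Add(-31, 0) = -31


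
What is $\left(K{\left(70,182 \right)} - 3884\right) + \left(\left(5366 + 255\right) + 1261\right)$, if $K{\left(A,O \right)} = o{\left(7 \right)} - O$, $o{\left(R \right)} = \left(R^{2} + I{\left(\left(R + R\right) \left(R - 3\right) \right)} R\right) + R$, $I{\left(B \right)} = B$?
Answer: $3264$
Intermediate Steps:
$o{\left(R \right)} = R + R^{2} + 2 R^{2} \left(-3 + R\right)$ ($o{\left(R \right)} = \left(R^{2} + \left(R + R\right) \left(R - 3\right) R\right) + R = \left(R^{2} + 2 R \left(-3 + R\right) R\right) + R = \left(R^{2} + 2 R^{2} \left(-3 + R\right)\right) + R = R + R^{2} + 2 R^{2} \left(-3 + R\right)$)
$K{\left(A,O \right)} = 448 - O$ ($K{\left(A,O \right)} = 7 \left(1 + 7 + 2 \cdot 7 \left(-3 + 7\right)\right) - O = 7 \left(1 + 7 + 2 \cdot 7 \cdot 4\right) - O = 7 \left(1 + 7 + 56\right) - O = 7 \cdot 64 - O = 448 - O$)
$\left(K{\left(70,182 \right)} - 3884\right) + \left(\left(5366 + 255\right) + 1261\right) = \left(\left(448 - 182\right) - 3884\right) + \left(\left(5366 + 255\right) + 1261\right) = \left(\left(448 - 182\right) - 3884\right) + \left(5621 + 1261\right) = \left(266 - 3884\right) + 6882 = -3618 + 6882 = 3264$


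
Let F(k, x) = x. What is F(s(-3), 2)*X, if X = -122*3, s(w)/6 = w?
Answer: -732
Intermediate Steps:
s(w) = 6*w
X = -366
F(s(-3), 2)*X = 2*(-366) = -732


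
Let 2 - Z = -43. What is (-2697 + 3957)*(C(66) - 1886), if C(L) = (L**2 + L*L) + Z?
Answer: 8657460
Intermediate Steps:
Z = 45 (Z = 2 - 1*(-43) = 2 + 43 = 45)
C(L) = 45 + 2*L**2 (C(L) = (L**2 + L*L) + 45 = (L**2 + L**2) + 45 = 2*L**2 + 45 = 45 + 2*L**2)
(-2697 + 3957)*(C(66) - 1886) = (-2697 + 3957)*((45 + 2*66**2) - 1886) = 1260*((45 + 2*4356) - 1886) = 1260*((45 + 8712) - 1886) = 1260*(8757 - 1886) = 1260*6871 = 8657460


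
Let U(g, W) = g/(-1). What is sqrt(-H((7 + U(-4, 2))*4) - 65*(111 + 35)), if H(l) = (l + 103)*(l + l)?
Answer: I*sqrt(22426) ≈ 149.75*I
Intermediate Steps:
U(g, W) = -g (U(g, W) = g*(-1) = -g)
H(l) = 2*l*(103 + l) (H(l) = (103 + l)*(2*l) = 2*l*(103 + l))
sqrt(-H((7 + U(-4, 2))*4) - 65*(111 + 35)) = sqrt(-2*(7 - 1*(-4))*4*(103 + (7 - 1*(-4))*4) - 65*(111 + 35)) = sqrt(-2*(7 + 4)*4*(103 + (7 + 4)*4) - 65*146) = sqrt(-2*11*4*(103 + 11*4) - 9490) = sqrt(-2*44*(103 + 44) - 9490) = sqrt(-2*44*147 - 9490) = sqrt(-1*12936 - 9490) = sqrt(-12936 - 9490) = sqrt(-22426) = I*sqrt(22426)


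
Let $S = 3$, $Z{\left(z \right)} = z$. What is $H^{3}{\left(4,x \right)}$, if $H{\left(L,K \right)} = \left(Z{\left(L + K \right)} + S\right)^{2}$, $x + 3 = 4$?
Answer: $262144$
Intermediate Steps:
$x = 1$ ($x = -3 + 4 = 1$)
$H{\left(L,K \right)} = \left(3 + K + L\right)^{2}$ ($H{\left(L,K \right)} = \left(\left(L + K\right) + 3\right)^{2} = \left(\left(K + L\right) + 3\right)^{2} = \left(3 + K + L\right)^{2}$)
$H^{3}{\left(4,x \right)} = \left(\left(3 + 1 + 4\right)^{2}\right)^{3} = \left(8^{2}\right)^{3} = 64^{3} = 262144$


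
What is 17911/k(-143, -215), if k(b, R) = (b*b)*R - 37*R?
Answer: -17911/4388580 ≈ -0.0040813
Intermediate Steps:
k(b, R) = -37*R + R*b**2 (k(b, R) = b**2*R - 37*R = R*b**2 - 37*R = -37*R + R*b**2)
17911/k(-143, -215) = 17911/((-215*(-37 + (-143)**2))) = 17911/((-215*(-37 + 20449))) = 17911/((-215*20412)) = 17911/(-4388580) = 17911*(-1/4388580) = -17911/4388580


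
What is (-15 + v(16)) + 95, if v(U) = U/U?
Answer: 81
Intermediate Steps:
v(U) = 1
(-15 + v(16)) + 95 = (-15 + 1) + 95 = -14 + 95 = 81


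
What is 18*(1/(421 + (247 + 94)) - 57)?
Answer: -130299/127 ≈ -1026.0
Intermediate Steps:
18*(1/(421 + (247 + 94)) - 57) = 18*(1/(421 + 341) - 57) = 18*(1/762 - 57) = 18*(-43433/762) = -130299/127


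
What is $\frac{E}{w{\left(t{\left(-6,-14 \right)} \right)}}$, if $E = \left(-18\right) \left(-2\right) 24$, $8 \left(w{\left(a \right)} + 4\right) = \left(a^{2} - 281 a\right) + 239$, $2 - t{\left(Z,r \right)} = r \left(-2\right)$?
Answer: $\frac{6912}{8189} \approx 0.84406$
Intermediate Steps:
$t{\left(Z,r \right)} = 2 + 2 r$ ($t{\left(Z,r \right)} = 2 - r \left(-2\right) = 2 - - 2 r = 2 + 2 r$)
$w{\left(a \right)} = \frac{207}{8} - \frac{281 a}{8} + \frac{a^{2}}{8}$ ($w{\left(a \right)} = -4 + \frac{\left(a^{2} - 281 a\right) + 239}{8} = -4 + \frac{239 + a^{2} - 281 a}{8} = -4 + \left(\frac{239}{8} - \frac{281 a}{8} + \frac{a^{2}}{8}\right) = \frac{207}{8} - \frac{281 a}{8} + \frac{a^{2}}{8}$)
$E = 864$ ($E = 36 \cdot 24 = 864$)
$\frac{E}{w{\left(t{\left(-6,-14 \right)} \right)}} = \frac{864}{\frac{207}{8} - \frac{281 \left(2 + 2 \left(-14\right)\right)}{8} + \frac{\left(2 + 2 \left(-14\right)\right)^{2}}{8}} = \frac{864}{\frac{207}{8} - \frac{281 \left(2 - 28\right)}{8} + \frac{\left(2 - 28\right)^{2}}{8}} = \frac{864}{\frac{207}{8} - - \frac{3653}{4} + \frac{\left(-26\right)^{2}}{8}} = \frac{864}{\frac{207}{8} + \frac{3653}{4} + \frac{1}{8} \cdot 676} = \frac{864}{\frac{207}{8} + \frac{3653}{4} + \frac{169}{2}} = \frac{864}{\frac{8189}{8}} = 864 \cdot \frac{8}{8189} = \frac{6912}{8189}$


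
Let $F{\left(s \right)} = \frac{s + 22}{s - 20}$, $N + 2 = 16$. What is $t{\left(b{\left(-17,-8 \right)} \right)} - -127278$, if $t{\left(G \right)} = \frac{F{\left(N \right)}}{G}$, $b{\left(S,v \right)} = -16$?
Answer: $\frac{1018227}{8} \approx 1.2728 \cdot 10^{5}$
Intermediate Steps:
$N = 14$ ($N = -2 + 16 = 14$)
$F{\left(s \right)} = \frac{22 + s}{-20 + s}$
$t{\left(G \right)} = - \frac{6}{G}$ ($t{\left(G \right)} = \frac{\frac{1}{-20 + 14} \left(22 + 14\right)}{G} = \frac{\frac{1}{-6} \cdot 36}{G} = \frac{\left(- \frac{1}{6}\right) 36}{G} = - \frac{6}{G}$)
$t{\left(b{\left(-17,-8 \right)} \right)} - -127278 = - \frac{6}{-16} - -127278 = \left(-6\right) \left(- \frac{1}{16}\right) + 127278 = \frac{3}{8} + 127278 = \frac{1018227}{8}$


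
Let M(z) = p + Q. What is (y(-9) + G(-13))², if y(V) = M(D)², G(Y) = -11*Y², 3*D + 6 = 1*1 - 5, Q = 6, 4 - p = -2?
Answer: 2941225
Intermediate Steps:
p = 6 (p = 4 - 1*(-2) = 4 + 2 = 6)
D = -10/3 (D = -2 + (1*1 - 5)/3 = -2 + (1 - 5)/3 = -2 + (⅓)*(-4) = -2 - 4/3 = -10/3 ≈ -3.3333)
M(z) = 12 (M(z) = 6 + 6 = 12)
y(V) = 144 (y(V) = 12² = 144)
(y(-9) + G(-13))² = (144 - 11*(-13)²)² = (144 - 11*169)² = (144 - 1859)² = (-1715)² = 2941225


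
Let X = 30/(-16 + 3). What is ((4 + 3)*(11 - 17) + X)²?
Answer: 331776/169 ≈ 1963.2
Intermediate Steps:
X = -30/13 (X = 30/(-13) = 30*(-1/13) = -30/13 ≈ -2.3077)
((4 + 3)*(11 - 17) + X)² = ((4 + 3)*(11 - 17) - 30/13)² = (7*(-6) - 30/13)² = (-42 - 30/13)² = (-576/13)² = 331776/169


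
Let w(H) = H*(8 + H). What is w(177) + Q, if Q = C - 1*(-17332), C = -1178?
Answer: 48899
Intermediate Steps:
Q = 16154 (Q = -1178 - 1*(-17332) = -1178 + 17332 = 16154)
w(177) + Q = 177*(8 + 177) + 16154 = 177*185 + 16154 = 32745 + 16154 = 48899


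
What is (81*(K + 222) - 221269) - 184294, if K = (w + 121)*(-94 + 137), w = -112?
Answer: -356234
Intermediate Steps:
K = 387 (K = (-112 + 121)*(-94 + 137) = 9*43 = 387)
(81*(K + 222) - 221269) - 184294 = (81*(387 + 222) - 221269) - 184294 = (81*609 - 221269) - 184294 = (49329 - 221269) - 184294 = -171940 - 184294 = -356234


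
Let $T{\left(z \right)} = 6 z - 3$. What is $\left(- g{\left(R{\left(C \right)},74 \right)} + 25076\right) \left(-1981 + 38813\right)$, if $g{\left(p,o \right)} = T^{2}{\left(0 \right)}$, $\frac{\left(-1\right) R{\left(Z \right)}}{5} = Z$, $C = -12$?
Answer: $923267744$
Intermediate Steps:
$R{\left(Z \right)} = - 5 Z$
$T{\left(z \right)} = -3 + 6 z$
$g{\left(p,o \right)} = 9$ ($g{\left(p,o \right)} = \left(-3 + 6 \cdot 0\right)^{2} = \left(-3 + 0\right)^{2} = \left(-3\right)^{2} = 9$)
$\left(- g{\left(R{\left(C \right)},74 \right)} + 25076\right) \left(-1981 + 38813\right) = \left(\left(-1\right) 9 + 25076\right) \left(-1981 + 38813\right) = \left(-9 + 25076\right) 36832 = 25067 \cdot 36832 = 923267744$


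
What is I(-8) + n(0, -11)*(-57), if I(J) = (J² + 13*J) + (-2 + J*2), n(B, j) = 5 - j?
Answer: -970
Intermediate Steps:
I(J) = -2 + J² + 15*J (I(J) = (J² + 13*J) + (-2 + 2*J) = -2 + J² + 15*J)
I(-8) + n(0, -11)*(-57) = (-2 + (-8)² + 15*(-8)) + (5 - 1*(-11))*(-57) = (-2 + 64 - 120) + (5 + 11)*(-57) = -58 + 16*(-57) = -58 - 912 = -970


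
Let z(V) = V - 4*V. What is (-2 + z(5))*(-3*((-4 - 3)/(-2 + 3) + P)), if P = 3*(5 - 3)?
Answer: -51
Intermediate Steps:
P = 6 (P = 3*2 = 6)
z(V) = -3*V (z(V) = V - 4*V = -3*V)
(-2 + z(5))*(-3*((-4 - 3)/(-2 + 3) + P)) = (-2 - 3*5)*(-3*((-4 - 3)/(-2 + 3) + 6)) = (-2 - 15)*(-3*(-7/1 + 6)) = -(-51)*(-7*1 + 6) = -(-51)*(-7 + 6) = -(-51)*(-1) = -17*3 = -51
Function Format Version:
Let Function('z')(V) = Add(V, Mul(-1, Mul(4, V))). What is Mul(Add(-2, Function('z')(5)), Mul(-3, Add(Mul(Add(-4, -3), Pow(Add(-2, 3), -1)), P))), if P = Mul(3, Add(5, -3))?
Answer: -51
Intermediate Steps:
P = 6 (P = Mul(3, 2) = 6)
Function('z')(V) = Mul(-3, V) (Function('z')(V) = Add(V, Mul(-4, V)) = Mul(-3, V))
Mul(Add(-2, Function('z')(5)), Mul(-3, Add(Mul(Add(-4, -3), Pow(Add(-2, 3), -1)), P))) = Mul(Add(-2, Mul(-3, 5)), Mul(-3, Add(Mul(Add(-4, -3), Pow(Add(-2, 3), -1)), 6))) = Mul(Add(-2, -15), Mul(-3, Add(Mul(-7, Pow(1, -1)), 6))) = Mul(-17, Mul(-3, Add(Mul(-7, 1), 6))) = Mul(-17, Mul(-3, Add(-7, 6))) = Mul(-17, Mul(-3, -1)) = Mul(-17, 3) = -51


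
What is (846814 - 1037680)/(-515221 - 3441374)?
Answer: 63622/1318865 ≈ 0.048240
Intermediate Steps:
(846814 - 1037680)/(-515221 - 3441374) = -190866/(-3956595) = -190866*(-1/3956595) = 63622/1318865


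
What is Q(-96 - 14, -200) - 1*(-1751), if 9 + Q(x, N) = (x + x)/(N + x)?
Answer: 54024/31 ≈ 1742.7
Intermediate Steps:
Q(x, N) = -9 + 2*x/(N + x) (Q(x, N) = -9 + (x + x)/(N + x) = -9 + (2*x)/(N + x) = -9 + 2*x/(N + x))
Q(-96 - 14, -200) - 1*(-1751) = (-9*(-200) - 7*(-96 - 14))/(-200 + (-96 - 14)) - 1*(-1751) = (1800 - 7*(-110))/(-200 - 110) + 1751 = (1800 + 770)/(-310) + 1751 = -1/310*2570 + 1751 = -257/31 + 1751 = 54024/31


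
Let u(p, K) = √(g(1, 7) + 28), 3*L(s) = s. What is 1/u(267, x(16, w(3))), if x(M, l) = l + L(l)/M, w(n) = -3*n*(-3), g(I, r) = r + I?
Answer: ⅙ ≈ 0.16667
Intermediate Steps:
g(I, r) = I + r
L(s) = s/3
w(n) = 9*n
x(M, l) = l + l/(3*M) (x(M, l) = l + (l/3)/M = l + l/(3*M))
u(p, K) = 6 (u(p, K) = √((1 + 7) + 28) = √(8 + 28) = √36 = 6)
1/u(267, x(16, w(3))) = 1/6 = ⅙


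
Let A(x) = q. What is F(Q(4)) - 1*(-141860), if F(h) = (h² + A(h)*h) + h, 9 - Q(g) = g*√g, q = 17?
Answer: 141879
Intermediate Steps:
Q(g) = 9 - g^(3/2) (Q(g) = 9 - g*√g = 9 - g^(3/2))
A(x) = 17
F(h) = h² + 18*h (F(h) = (h² + 17*h) + h = h² + 18*h)
F(Q(4)) - 1*(-141860) = (9 - 4^(3/2))*(18 + (9 - 4^(3/2))) - 1*(-141860) = (9 - 1*8)*(18 + (9 - 1*8)) + 141860 = (9 - 8)*(18 + (9 - 8)) + 141860 = 1*(18 + 1) + 141860 = 1*19 + 141860 = 19 + 141860 = 141879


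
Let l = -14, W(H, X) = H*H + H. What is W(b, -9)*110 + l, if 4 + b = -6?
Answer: 9886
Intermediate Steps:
b = -10 (b = -4 - 6 = -10)
W(H, X) = H + H² (W(H, X) = H² + H = H + H²)
W(b, -9)*110 + l = -10*(1 - 10)*110 - 14 = -10*(-9)*110 - 14 = 90*110 - 14 = 9900 - 14 = 9886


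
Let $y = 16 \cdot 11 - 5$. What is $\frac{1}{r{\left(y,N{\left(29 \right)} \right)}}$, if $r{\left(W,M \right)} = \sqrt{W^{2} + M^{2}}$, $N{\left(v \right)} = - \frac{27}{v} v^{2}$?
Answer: $\frac{\sqrt{7930}}{71370} \approx 0.0012477$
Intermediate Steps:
$N{\left(v \right)} = - 27 v$
$y = 171$ ($y = 176 - 5 = 171$)
$r{\left(W,M \right)} = \sqrt{M^{2} + W^{2}}$
$\frac{1}{r{\left(y,N{\left(29 \right)} \right)}} = \frac{1}{\sqrt{\left(\left(-27\right) 29\right)^{2} + 171^{2}}} = \frac{1}{\sqrt{\left(-783\right)^{2} + 29241}} = \frac{1}{\sqrt{613089 + 29241}} = \frac{1}{\sqrt{642330}} = \frac{1}{9 \sqrt{7930}} = \frac{\sqrt{7930}}{71370}$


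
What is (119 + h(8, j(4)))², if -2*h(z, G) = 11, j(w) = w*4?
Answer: 51529/4 ≈ 12882.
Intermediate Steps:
j(w) = 4*w
h(z, G) = -11/2 (h(z, G) = -½*11 = -11/2)
(119 + h(8, j(4)))² = (119 - 11/2)² = (227/2)² = 51529/4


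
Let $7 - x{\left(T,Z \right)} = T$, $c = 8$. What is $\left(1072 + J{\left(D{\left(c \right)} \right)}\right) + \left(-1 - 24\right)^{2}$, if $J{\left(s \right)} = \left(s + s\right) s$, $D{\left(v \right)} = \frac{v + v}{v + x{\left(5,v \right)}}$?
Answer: $\frac{42553}{25} \approx 1702.1$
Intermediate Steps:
$x{\left(T,Z \right)} = 7 - T$
$D{\left(v \right)} = \frac{2 v}{2 + v}$ ($D{\left(v \right)} = \frac{v + v}{v + \left(7 - 5\right)} = \frac{2 v}{v + \left(7 - 5\right)} = \frac{2 v}{v + 2} = \frac{2 v}{2 + v}$)
$J{\left(s \right)} = 2 s^{2}$ ($J{\left(s \right)} = 2 s s = 2 s^{2}$)
$\left(1072 + J{\left(D{\left(c \right)} \right)}\right) + \left(-1 - 24\right)^{2} = \left(1072 + 2 \left(2 \cdot 8 \frac{1}{2 + 8}\right)^{2}\right) + \left(-1 - 24\right)^{2} = \left(1072 + 2 \left(2 \cdot 8 \cdot \frac{1}{10}\right)^{2}\right) + \left(-25\right)^{2} = \left(1072 + 2 \left(2 \cdot 8 \cdot \frac{1}{10}\right)^{2}\right) + 625 = \left(1072 + 2 \left(\frac{8}{5}\right)^{2}\right) + 625 = \left(1072 + 2 \cdot \frac{64}{25}\right) + 625 = \left(1072 + \frac{128}{25}\right) + 625 = \frac{26928}{25} + 625 = \frac{42553}{25}$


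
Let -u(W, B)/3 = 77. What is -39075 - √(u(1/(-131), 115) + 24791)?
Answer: -39075 - 4*√1535 ≈ -39232.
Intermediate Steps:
u(W, B) = -231 (u(W, B) = -3*77 = -231)
-39075 - √(u(1/(-131), 115) + 24791) = -39075 - √(-231 + 24791) = -39075 - √24560 = -39075 - 4*√1535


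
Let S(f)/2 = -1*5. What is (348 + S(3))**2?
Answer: 114244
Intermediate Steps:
S(f) = -10 (S(f) = 2*(-1*5) = 2*(-5) = -10)
(348 + S(3))**2 = (348 - 10)**2 = 338**2 = 114244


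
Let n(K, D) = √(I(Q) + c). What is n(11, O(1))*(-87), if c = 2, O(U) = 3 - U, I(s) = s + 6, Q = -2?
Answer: -87*√6 ≈ -213.11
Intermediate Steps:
I(s) = 6 + s
n(K, D) = √6 (n(K, D) = √((6 - 2) + 2) = √(4 + 2) = √6)
n(11, O(1))*(-87) = √6*(-87) = -87*√6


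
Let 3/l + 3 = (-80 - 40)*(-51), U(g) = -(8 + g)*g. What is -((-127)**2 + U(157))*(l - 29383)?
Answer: -585699086336/2039 ≈ -2.8725e+8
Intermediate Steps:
U(g) = -g*(8 + g)
l = 1/2039 (l = 3/(-3 + (-80 - 40)*(-51)) = 3/(-3 - 120*(-51)) = 3/(-3 + 6120) = 3/6117 = 3*(1/6117) = 1/2039 ≈ 0.00049044)
-((-127)**2 + U(157))*(l - 29383) = -((-127)**2 - 1*157*(8 + 157))*(1/2039 - 29383) = -(16129 - 1*157*165)*(-59911936)/2039 = -(16129 - 25905)*(-59911936)/2039 = -(-9776)*(-59911936)/2039 = -1*585699086336/2039 = -585699086336/2039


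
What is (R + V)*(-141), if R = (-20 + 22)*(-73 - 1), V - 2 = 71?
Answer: 10575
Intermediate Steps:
V = 73 (V = 2 + 71 = 73)
R = -148 (R = 2*(-74) = -148)
(R + V)*(-141) = (-148 + 73)*(-141) = -75*(-141) = 10575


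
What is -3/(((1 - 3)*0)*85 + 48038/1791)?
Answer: -5373/48038 ≈ -0.11185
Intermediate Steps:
-3/(((1 - 3)*0)*85 + 48038/1791) = -3/(-2*0*85 + 48038*(1/1791)) = -3/(0*85 + 48038/1791) = -3/(0 + 48038/1791) = -3/48038/1791 = -3*1791/48038 = -5373/48038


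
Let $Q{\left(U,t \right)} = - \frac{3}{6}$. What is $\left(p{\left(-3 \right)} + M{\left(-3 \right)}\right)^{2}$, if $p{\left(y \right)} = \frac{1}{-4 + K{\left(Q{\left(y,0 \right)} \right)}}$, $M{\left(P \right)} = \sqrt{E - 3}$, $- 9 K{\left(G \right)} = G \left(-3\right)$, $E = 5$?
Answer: $\frac{1286}{625} - \frac{12 \sqrt{2}}{25} \approx 1.3788$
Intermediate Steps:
$Q{\left(U,t \right)} = - \frac{1}{2}$ ($Q{\left(U,t \right)} = \left(-3\right) \frac{1}{6} = - \frac{1}{2}$)
$K{\left(G \right)} = \frac{G}{3}$ ($K{\left(G \right)} = - \frac{G \left(-3\right)}{9} = - \frac{\left(-3\right) G}{9} = \frac{G}{3}$)
$M{\left(P \right)} = \sqrt{2}$ ($M{\left(P \right)} = \sqrt{5 - 3} = \sqrt{2}$)
$p{\left(y \right)} = - \frac{6}{25}$ ($p{\left(y \right)} = \frac{1}{-4 + \frac{1}{3} \left(- \frac{1}{2}\right)} = \frac{1}{-4 - \frac{1}{6}} = \frac{1}{- \frac{25}{6}} = - \frac{6}{25}$)
$\left(p{\left(-3 \right)} + M{\left(-3 \right)}\right)^{2} = \left(- \frac{6}{25} + \sqrt{2}\right)^{2}$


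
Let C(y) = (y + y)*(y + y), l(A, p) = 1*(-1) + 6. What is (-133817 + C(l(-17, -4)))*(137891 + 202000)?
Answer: -45449204847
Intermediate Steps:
l(A, p) = 5 (l(A, p) = -1 + 6 = 5)
C(y) = 4*y**2 (C(y) = (2*y)*(2*y) = 4*y**2)
(-133817 + C(l(-17, -4)))*(137891 + 202000) = (-133817 + 4*5**2)*(137891 + 202000) = (-133817 + 4*25)*339891 = (-133817 + 100)*339891 = -133717*339891 = -45449204847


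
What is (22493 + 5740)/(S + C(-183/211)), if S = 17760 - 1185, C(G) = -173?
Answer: 28233/16402 ≈ 1.7213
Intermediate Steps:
S = 16575
(22493 + 5740)/(S + C(-183/211)) = (22493 + 5740)/(16575 - 173) = 28233/16402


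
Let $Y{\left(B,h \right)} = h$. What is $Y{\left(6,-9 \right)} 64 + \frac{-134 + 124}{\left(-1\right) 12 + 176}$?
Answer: $- \frac{47237}{82} \approx -576.06$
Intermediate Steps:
$Y{\left(6,-9 \right)} 64 + \frac{-134 + 124}{\left(-1\right) 12 + 176} = \left(-9\right) 64 + \frac{-134 + 124}{\left(-1\right) 12 + 176} = -576 - \frac{10}{-12 + 176} = -576 - \frac{10}{164} = -576 - \frac{5}{82} = - \frac{47237}{82}$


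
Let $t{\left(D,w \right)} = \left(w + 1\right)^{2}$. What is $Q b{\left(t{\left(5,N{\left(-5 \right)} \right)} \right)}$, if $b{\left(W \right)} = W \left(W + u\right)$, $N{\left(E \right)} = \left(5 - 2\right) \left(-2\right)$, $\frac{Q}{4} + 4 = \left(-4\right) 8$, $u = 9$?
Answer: $-122400$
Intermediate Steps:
$Q = -144$ ($Q = -16 + 4 \left(\left(-4\right) 8\right) = -16 + 4 \left(-32\right) = -16 - 128 = -144$)
$N{\left(E \right)} = -6$ ($N{\left(E \right)} = 3 \left(-2\right) = -6$)
$t{\left(D,w \right)} = \left(1 + w\right)^{2}$
$b{\left(W \right)} = W \left(9 + W\right)$ ($b{\left(W \right)} = W \left(W + 9\right) = W \left(9 + W\right)$)
$Q b{\left(t{\left(5,N{\left(-5 \right)} \right)} \right)} = - 144 \left(1 - 6\right)^{2} \left(9 + \left(1 - 6\right)^{2}\right) = - 144 \left(-5\right)^{2} \left(9 + \left(-5\right)^{2}\right) = - 144 \cdot 25 \left(9 + 25\right) = - 144 \cdot 25 \cdot 34 = \left(-144\right) 850 = -122400$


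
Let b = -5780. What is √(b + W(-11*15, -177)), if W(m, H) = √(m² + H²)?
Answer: √(-5780 + 3*√6506) ≈ 74.418*I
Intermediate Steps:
W(m, H) = √(H² + m²)
√(b + W(-11*15, -177)) = √(-5780 + √((-177)² + (-11*15)²)) = √(-5780 + √(31329 + (-165)²)) = √(-5780 + √(31329 + 27225)) = √(-5780 + √58554) = √(-5780 + 3*√6506)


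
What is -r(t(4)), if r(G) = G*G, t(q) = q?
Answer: -16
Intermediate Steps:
r(G) = G**2
-r(t(4)) = -1*4**2 = -1*16 = -16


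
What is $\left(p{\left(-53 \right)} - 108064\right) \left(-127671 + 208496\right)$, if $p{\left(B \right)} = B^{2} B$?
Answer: $-20767256325$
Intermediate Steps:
$p{\left(B \right)} = B^{3}$
$\left(p{\left(-53 \right)} - 108064\right) \left(-127671 + 208496\right) = \left(\left(-53\right)^{3} - 108064\right) \left(-127671 + 208496\right) = \left(-148877 - 108064\right) 80825 = \left(-256941\right) 80825 = -20767256325$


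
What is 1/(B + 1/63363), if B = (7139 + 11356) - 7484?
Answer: 63363/697689994 ≈ 9.0818e-5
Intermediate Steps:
B = 11011 (B = 18495 - 7484 = 11011)
1/(B + 1/63363) = 1/(11011 + 1/63363) = 1/(697689994/63363) = 63363/697689994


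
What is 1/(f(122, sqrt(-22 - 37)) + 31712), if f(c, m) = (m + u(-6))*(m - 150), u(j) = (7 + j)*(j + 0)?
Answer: I/(3*(52*sqrt(59) + 10851*I)) ≈ 3.0678e-5 + 1.1292e-6*I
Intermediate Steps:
u(j) = j*(7 + j) (u(j) = (7 + j)*j = j*(7 + j))
f(c, m) = (-150 + m)*(-6 + m) (f(c, m) = (m - 6*(7 - 6))*(m - 150) = (m - 6*1)*(-150 + m) = (m - 6)*(-150 + m) = (-6 + m)*(-150 + m) = (-150 + m)*(-6 + m))
1/(f(122, sqrt(-22 - 37)) + 31712) = 1/((900 + (sqrt(-22 - 37))**2 - 156*sqrt(-22 - 37)) + 31712) = 1/((900 + (sqrt(-59))**2 - 156*I*sqrt(59)) + 31712) = 1/((900 + (I*sqrt(59))**2 - 156*I*sqrt(59)) + 31712) = 1/((900 - 59 - 156*I*sqrt(59)) + 31712) = 1/((841 - 156*I*sqrt(59)) + 31712) = 1/(32553 - 156*I*sqrt(59))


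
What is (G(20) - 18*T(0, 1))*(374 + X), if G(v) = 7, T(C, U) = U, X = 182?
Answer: -6116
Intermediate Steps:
(G(20) - 18*T(0, 1))*(374 + X) = (7 - 18*1)*(374 + 182) = (7 - 18)*556 = -11*556 = -6116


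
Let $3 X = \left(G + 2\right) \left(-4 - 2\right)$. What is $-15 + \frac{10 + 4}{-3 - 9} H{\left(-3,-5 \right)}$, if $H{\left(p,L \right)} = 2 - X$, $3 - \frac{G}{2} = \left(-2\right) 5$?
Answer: $- \frac{248}{3} \approx -82.667$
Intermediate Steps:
$G = 26$ ($G = 6 - 2 \left(\left(-2\right) 5\right) = 6 - -20 = 6 + 20 = 26$)
$X = -56$ ($X = \frac{\left(26 + 2\right) \left(-4 - 2\right)}{3} = \frac{28 \left(-6\right)}{3} = \frac{1}{3} \left(-168\right) = -56$)
$H{\left(p,L \right)} = 58$ ($H{\left(p,L \right)} = 2 - -56 = 2 + 56 = 58$)
$-15 + \frac{10 + 4}{-3 - 9} H{\left(-3,-5 \right)} = -15 + \frac{10 + 4}{-3 - 9} \cdot 58 = -15 + \frac{14}{-12} \cdot 58 = -15 + 14 \left(- \frac{1}{12}\right) 58 = -15 - \frac{203}{3} = - \frac{248}{3}$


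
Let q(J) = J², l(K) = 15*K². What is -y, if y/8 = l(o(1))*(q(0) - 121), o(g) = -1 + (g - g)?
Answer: 14520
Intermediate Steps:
o(g) = -1 (o(g) = -1 + 0 = -1)
y = -14520 (y = 8*((15*(-1)²)*(0² - 121)) = 8*((15*1)*(0 - 121)) = 8*(15*(-121)) = 8*(-1815) = -14520)
-y = -1*(-14520) = 14520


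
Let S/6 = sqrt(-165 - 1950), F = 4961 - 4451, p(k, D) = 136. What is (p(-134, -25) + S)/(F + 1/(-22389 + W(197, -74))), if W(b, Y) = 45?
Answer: 3038784/11395439 + 402192*I*sqrt(235)/11395439 ≈ 0.26667 + 0.54105*I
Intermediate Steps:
F = 510
S = 18*I*sqrt(235) (S = 6*sqrt(-165 - 1950) = 6*sqrt(-2115) = 6*(3*I*sqrt(235)) = 18*I*sqrt(235) ≈ 275.93*I)
(p(-134, -25) + S)/(F + 1/(-22389 + W(197, -74))) = (136 + 18*I*sqrt(235))/(510 + 1/(-22389 + 45)) = (136 + 18*I*sqrt(235))/(510 + 1/(-22344)) = (136 + 18*I*sqrt(235))/(510 - 1/22344) = (136 + 18*I*sqrt(235))/(11395439/22344) = (136 + 18*I*sqrt(235))*(22344/11395439) = 3038784/11395439 + 402192*I*sqrt(235)/11395439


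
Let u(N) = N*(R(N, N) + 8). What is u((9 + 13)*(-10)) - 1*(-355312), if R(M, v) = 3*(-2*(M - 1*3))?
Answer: 59192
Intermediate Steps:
R(M, v) = 18 - 6*M (R(M, v) = 3*(-2*(M - 3)) = 3*(-2*(-3 + M)) = 3*(6 - 2*M) = 18 - 6*M)
u(N) = N*(26 - 6*N) (u(N) = N*((18 - 6*N) + 8) = N*(26 - 6*N))
u((9 + 13)*(-10)) - 1*(-355312) = 2*((9 + 13)*(-10))*(13 - 3*(9 + 13)*(-10)) - 1*(-355312) = 2*(22*(-10))*(13 - 66*(-10)) + 355312 = 2*(-220)*(13 - 3*(-220)) + 355312 = 2*(-220)*(13 + 660) + 355312 = 2*(-220)*673 + 355312 = -296120 + 355312 = 59192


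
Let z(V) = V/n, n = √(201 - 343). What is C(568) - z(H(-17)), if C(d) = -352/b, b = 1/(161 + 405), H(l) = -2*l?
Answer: -199232 + 17*I*√142/71 ≈ -1.9923e+5 + 2.8532*I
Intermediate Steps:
n = I*√142 (n = √(-142) = I*√142 ≈ 11.916*I)
z(V) = -I*V*√142/142 (z(V) = V/((I*√142)) = V*(-I*√142/142) = -I*V*√142/142)
b = 1/566 ≈ 0.0017668
C(d) = -199232 (C(d) = -352/1/566 = -352*566 = -199232)
C(568) - z(H(-17)) = -199232 - (-1)*I*(-2*(-17))*√142/142 = -199232 - (-1)*I*34*√142/142 = -199232 - (-17)*I*√142/71 = -199232 + 17*I*√142/71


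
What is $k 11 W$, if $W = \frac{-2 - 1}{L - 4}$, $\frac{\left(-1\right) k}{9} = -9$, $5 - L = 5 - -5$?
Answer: $297$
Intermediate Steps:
$L = -5$ ($L = 5 - \left(5 - -5\right) = 5 - \left(5 + 5\right) = 5 - 10 = -5$)
$k = 81$ ($k = \left(-9\right) \left(-9\right) = 81$)
$W = \frac{1}{3}$ ($W = \frac{-2 - 1}{-5 - 4} = - \frac{3}{-9} = \left(-3\right) \left(- \frac{1}{9}\right) = \frac{1}{3} \approx 0.33333$)
$k 11 W = 81 \cdot 11 \cdot \frac{1}{3} = 891 \cdot \frac{1}{3} = 297$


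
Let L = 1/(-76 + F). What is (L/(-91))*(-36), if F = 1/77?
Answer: -396/76063 ≈ -0.0052062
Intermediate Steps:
F = 1/77 ≈ 0.012987
L = -77/5851 (L = 1/(-76 + 1/77) = 1/(-5851/77) = -77/5851 ≈ -0.013160)
(L/(-91))*(-36) = (-77/5851/(-91))*(-36) = -1/91*(-77/5851)*(-36) = (11/76063)*(-36) = -396/76063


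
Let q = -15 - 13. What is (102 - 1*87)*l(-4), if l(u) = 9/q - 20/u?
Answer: 1965/28 ≈ 70.179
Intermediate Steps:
q = -28
l(u) = -9/28 - 20/u (l(u) = 9/(-28) - 20/u = 9*(-1/28) - 20/u = -9/28 - 20/u)
(102 - 1*87)*l(-4) = (102 - 1*87)*(-9/28 - 20/(-4)) = (102 - 87)*(-9/28 - 20*(-¼)) = 15*(-9/28 + 5) = 15*(131/28) = 1965/28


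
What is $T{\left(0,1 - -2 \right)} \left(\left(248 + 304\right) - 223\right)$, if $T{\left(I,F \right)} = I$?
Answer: $0$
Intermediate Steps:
$T{\left(0,1 - -2 \right)} \left(\left(248 + 304\right) - 223\right) = 0 \left(\left(248 + 304\right) - 223\right) = 0 \left(552 - 223\right) = 0 \cdot 329 = 0$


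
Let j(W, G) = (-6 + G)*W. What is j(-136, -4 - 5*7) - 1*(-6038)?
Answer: 12158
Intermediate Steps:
j(W, G) = W*(-6 + G)
j(-136, -4 - 5*7) - 1*(-6038) = -136*(-6 + (-4 - 5*7)) - 1*(-6038) = -136*(-6 + (-4 - 35)) + 6038 = -136*(-6 - 39) + 6038 = -136*(-45) + 6038 = 6120 + 6038 = 12158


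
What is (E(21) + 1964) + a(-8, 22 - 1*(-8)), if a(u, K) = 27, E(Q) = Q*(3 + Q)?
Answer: 2495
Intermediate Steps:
(E(21) + 1964) + a(-8, 22 - 1*(-8)) = (21*(3 + 21) + 1964) + 27 = (21*24 + 1964) + 27 = (504 + 1964) + 27 = 2468 + 27 = 2495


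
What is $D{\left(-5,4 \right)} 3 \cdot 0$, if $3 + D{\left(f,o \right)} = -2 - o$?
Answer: $0$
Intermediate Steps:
$D{\left(f,o \right)} = -5 - o$ ($D{\left(f,o \right)} = -3 - \left(2 + o\right) = -5 - o$)
$D{\left(-5,4 \right)} 3 \cdot 0 = \left(-5 - 4\right) 3 \cdot 0 = \left(-9\right) 3 \cdot 0 = \left(-27\right) 0 = 0$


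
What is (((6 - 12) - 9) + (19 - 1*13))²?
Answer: 81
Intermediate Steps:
(((6 - 12) - 9) + (19 - 1*13))² = ((-6 - 9) + (19 - 13))² = (-15 + 6)² = (-9)² = 81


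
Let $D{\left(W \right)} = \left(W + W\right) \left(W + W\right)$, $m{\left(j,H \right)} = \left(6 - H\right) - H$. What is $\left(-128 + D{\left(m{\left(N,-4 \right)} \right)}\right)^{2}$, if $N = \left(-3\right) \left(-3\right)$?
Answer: $430336$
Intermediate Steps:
$N = 9$
$m{\left(j,H \right)} = 6 - 2 H$
$D{\left(W \right)} = 4 W^{2}$ ($D{\left(W \right)} = 2 W 2 W = 4 W^{2}$)
$\left(-128 + D{\left(m{\left(N,-4 \right)} \right)}\right)^{2} = \left(-128 + 4 \left(6 - -8\right)^{2}\right)^{2} = \left(-128 + 4 \left(6 + 8\right)^{2}\right)^{2} = \left(-128 + 4 \cdot 14^{2}\right)^{2} = \left(-128 + 4 \cdot 196\right)^{2} = \left(-128 + 784\right)^{2} = 656^{2} = 430336$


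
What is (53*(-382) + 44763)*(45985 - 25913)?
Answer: 492105224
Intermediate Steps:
(53*(-382) + 44763)*(45985 - 25913) = (-20246 + 44763)*20072 = 24517*20072 = 492105224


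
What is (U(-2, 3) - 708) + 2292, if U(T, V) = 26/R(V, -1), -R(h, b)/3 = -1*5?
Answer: 23786/15 ≈ 1585.7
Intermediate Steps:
R(h, b) = 15 (R(h, b) = -(-3)*5 = -3*(-5) = 15)
U(T, V) = 26/15
(U(-2, 3) - 708) + 2292 = (26/15 - 708) + 2292 = -10594/15 + 2292 = 23786/15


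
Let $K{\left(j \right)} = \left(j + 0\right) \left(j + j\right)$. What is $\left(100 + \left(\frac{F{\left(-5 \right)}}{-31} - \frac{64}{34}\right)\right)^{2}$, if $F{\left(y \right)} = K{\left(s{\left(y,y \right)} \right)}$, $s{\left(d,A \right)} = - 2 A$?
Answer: $\frac{2333662864}{277729} \approx 8402.7$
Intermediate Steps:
$K{\left(j \right)} = 2 j^{2}$ ($K{\left(j \right)} = j 2 j = 2 j^{2}$)
$F{\left(y \right)} = 8 y^{2}$ ($F{\left(y \right)} = 2 \left(- 2 y\right)^{2} = 2 \cdot 4 y^{2} = 8 y^{2}$)
$\left(100 + \left(\frac{F{\left(-5 \right)}}{-31} - \frac{64}{34}\right)\right)^{2} = \left(100 + \left(\frac{8 \left(-5\right)^{2}}{-31} - \frac{64}{34}\right)\right)^{2} = \left(100 + \left(8 \cdot 25 \left(- \frac{1}{31}\right) - \frac{32}{17}\right)\right)^{2} = \left(100 + \left(200 \left(- \frac{1}{31}\right) - \frac{32}{17}\right)\right)^{2} = \left(100 - \frac{4392}{527}\right)^{2} = \left(\frac{48308}{527}\right)^{2} = \frac{2333662864}{277729}$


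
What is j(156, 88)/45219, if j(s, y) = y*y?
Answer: 7744/45219 ≈ 0.17126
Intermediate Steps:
j(s, y) = y²
j(156, 88)/45219 = 88²/45219 = 7744*(1/45219) = 7744/45219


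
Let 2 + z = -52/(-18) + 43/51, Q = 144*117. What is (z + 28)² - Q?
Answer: -373701431/23409 ≈ -15964.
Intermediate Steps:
Q = 16848
z = 265/153 (z = -2 + (-52/(-18) + 43/51) = -2 + (-52*(-1/18) + 43*(1/51)) = -2 + (26/9 + 43/51) = -2 + 571/153 = 265/153 ≈ 1.7320)
(z + 28)² - Q = (265/153 + 28)² - 1*16848 = (4549/153)² - 16848 = 20693401/23409 - 16848 = -373701431/23409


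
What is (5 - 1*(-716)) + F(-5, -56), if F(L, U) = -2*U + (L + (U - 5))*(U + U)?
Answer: 8225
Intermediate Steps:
F(L, U) = -2*U + 2*U*(-5 + L + U) (F(L, U) = -2*U + (L + (-5 + U))*(2*U) = -2*U + (-5 + L + U)*(2*U) = -2*U + 2*U*(-5 + L + U))
(5 - 1*(-716)) + F(-5, -56) = (5 - 1*(-716)) + 2*(-56)*(-6 - 5 - 56) = (5 + 716) + 2*(-56)*(-67) = 721 + 7504 = 8225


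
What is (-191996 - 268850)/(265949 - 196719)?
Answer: -230423/34615 ≈ -6.6567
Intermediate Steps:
(-191996 - 268850)/(265949 - 196719) = -460846/69230 = -460846*1/69230 = -230423/34615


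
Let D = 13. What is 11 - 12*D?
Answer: -145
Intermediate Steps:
11 - 12*D = 11 - 12*13 = 11 - 156 = -145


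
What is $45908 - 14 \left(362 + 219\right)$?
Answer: $37774$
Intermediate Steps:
$45908 - 14 \left(362 + 219\right) = 45908 - 14 \cdot 581 = 45908 - 8134 = 37774$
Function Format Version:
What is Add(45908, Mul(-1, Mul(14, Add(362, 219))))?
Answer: 37774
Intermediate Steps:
Add(45908, Mul(-1, Mul(14, Add(362, 219)))) = Add(45908, Mul(-1, Mul(14, 581))) = Add(45908, Mul(-1, 8134)) = Add(45908, -8134) = 37774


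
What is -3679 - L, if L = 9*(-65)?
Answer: -3094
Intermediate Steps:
L = -585
-3679 - L = -3679 - 1*(-585) = -3679 + 585 = -3094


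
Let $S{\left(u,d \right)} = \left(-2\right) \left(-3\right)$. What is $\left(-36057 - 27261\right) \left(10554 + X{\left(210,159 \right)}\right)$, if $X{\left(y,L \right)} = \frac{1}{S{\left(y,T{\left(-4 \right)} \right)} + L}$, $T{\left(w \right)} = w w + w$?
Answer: $- \frac{36754220566}{55} \approx -6.6826 \cdot 10^{8}$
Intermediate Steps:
$T{\left(w \right)} = w + w^{2}$ ($T{\left(w \right)} = w^{2} + w = w + w^{2}$)
$S{\left(u,d \right)} = 6$
$X{\left(y,L \right)} = \frac{1}{6 + L}$
$\left(-36057 - 27261\right) \left(10554 + X{\left(210,159 \right)}\right) = \left(-36057 - 27261\right) \left(10554 + \frac{1}{6 + 159}\right) = - 63318 \left(10554 + \frac{1}{165}\right) = \left(-63318\right) \frac{1741411}{165} = - \frac{36754220566}{55}$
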